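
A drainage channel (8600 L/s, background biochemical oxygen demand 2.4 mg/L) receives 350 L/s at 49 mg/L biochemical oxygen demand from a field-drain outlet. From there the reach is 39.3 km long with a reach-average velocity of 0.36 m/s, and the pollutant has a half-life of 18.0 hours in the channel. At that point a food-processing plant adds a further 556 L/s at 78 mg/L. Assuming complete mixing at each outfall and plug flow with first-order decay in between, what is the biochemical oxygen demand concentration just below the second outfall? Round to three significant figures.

5.80 mg/L

After mixing, C = (8600·2.400 + 350.0·49.00) / 8950 = 37790/8950 = 4.222 mg/L; combined flow 8950 L/s.
Travel time t = 39.3·1000 / 0.36 = 109200 s = 30.32 h.
Half-life 18.0 h → k = ln 2 / 18.0 = 0.03851 h⁻¹ = 0.9242 d⁻¹.
Applying C = C₀e^(−kt): 4.222 × 0.3111 = 1.313 mg/L.
At the second outfall, C = (8950·1.313 + 556.0·78.00) / (8950 + 556.0) = 5.799 mg/L.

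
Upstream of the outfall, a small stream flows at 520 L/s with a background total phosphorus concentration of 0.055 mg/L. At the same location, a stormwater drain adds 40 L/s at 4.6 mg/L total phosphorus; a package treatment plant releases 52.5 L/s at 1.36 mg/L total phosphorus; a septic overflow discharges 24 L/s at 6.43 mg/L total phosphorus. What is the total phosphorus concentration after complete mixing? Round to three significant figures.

0.689 mg/L

Mass balance: C = (520.0·0.05500 + 40.00·4.600 + 52.50·1.360 + 24.00·6.430) / 636.5 = 438.3/636.5 = 0.6886 mg/L.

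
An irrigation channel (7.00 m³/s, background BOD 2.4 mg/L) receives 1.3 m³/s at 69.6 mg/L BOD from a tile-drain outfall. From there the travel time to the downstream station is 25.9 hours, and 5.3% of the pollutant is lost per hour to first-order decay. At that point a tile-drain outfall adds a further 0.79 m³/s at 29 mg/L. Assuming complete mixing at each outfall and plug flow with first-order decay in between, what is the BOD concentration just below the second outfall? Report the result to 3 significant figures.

5.40 mg/L

Mixed concentration C = ΣQC/ΣQ = (7.000·2.400 + 1.300·69.60) / 8.300 = 107.3/8.300 = 12.93 mg/L; combined flow 8.300 m³/s.
5.3%/h lost → k = −ln(1 − 0.053) = 0.05446 h⁻¹.
After decay, C = 12.93 × e^(−kt) = 12.93 × 0.2440 = 3.154 mg/L.
Second outfall: C = (8.300·3.154 + 0.7900·29.00)/9.090 = 5.401 mg/L.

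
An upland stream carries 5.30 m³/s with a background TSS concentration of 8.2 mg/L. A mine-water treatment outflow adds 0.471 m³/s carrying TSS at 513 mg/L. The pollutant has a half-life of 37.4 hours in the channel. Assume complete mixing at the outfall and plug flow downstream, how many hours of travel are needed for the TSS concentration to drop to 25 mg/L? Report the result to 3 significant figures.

36.7 h

Mixed concentration C = ΣQC/ΣQ = (5.300·8.200 + 0.4710·513.0) / 5.771 = 285.1/5.771 = 49.40 mg/L.
Half-life 37.4 h → k = ln 2 / 37.4 = 0.01853 h⁻¹ = 0.4448 d⁻¹.
49.40·exp(−k·t) = 25 → t = ln(49.40/25)/k = 132300 s = 36.75 h.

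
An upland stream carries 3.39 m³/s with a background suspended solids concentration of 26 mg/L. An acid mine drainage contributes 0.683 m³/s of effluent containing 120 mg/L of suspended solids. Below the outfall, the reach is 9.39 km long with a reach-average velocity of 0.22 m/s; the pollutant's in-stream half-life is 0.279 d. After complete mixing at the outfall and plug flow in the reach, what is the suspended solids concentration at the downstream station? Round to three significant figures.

Flow-weighted average: C = (3.390·26.00 + 0.6830·120.0) / 4.073 = 170.1/4.073 = 41.76 mg/L.
Travel time t = 9.39·1000 / 0.22 = 42680 s = 11.86 h.
Half-life 0.279 d → k = ln 2 / 0.279 = 2.484 d⁻¹.
Applying C = C₀e^(−kt): 41.76 × 0.2931 = 12.24 mg/L.

12.2 mg/L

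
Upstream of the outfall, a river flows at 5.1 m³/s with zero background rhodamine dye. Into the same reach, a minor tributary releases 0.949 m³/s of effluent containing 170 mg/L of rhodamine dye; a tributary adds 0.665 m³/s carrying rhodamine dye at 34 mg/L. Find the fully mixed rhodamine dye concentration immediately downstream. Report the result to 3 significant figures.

Conservation of mass: C = (5.100·0 + 0.9490·170.0 + 0.6650·34.00) / 6.714 = 183.9/6.714 = 27.40 mg/L.

27.4 mg/L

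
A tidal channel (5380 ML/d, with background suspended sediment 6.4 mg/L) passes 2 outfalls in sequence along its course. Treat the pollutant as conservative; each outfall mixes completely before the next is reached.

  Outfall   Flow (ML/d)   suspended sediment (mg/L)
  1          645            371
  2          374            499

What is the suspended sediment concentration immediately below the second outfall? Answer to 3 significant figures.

71.9 mg/L

Below outfall 1: Q → 6025 ML/d, C = (5380·6.400 + 645.0·371.0)/6025 = 45.43 mg/L.
Below outfall 2: Q → 6399 ML/d, C = (6025·45.43 + 374.0·499.0)/6399 = 71.94 mg/L.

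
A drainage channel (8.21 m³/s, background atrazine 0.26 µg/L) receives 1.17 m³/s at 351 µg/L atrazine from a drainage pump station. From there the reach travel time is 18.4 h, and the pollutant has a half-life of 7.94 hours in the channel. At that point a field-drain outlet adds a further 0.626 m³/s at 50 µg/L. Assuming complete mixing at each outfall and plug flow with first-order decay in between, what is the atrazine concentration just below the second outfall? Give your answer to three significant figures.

11.4 µg/L

Mass balance: C = (8.210·0.2600 + 1.170·351.0) / 9.380 = 412.8/9.380 = 44.01 µg/L; combined flow 9.380 m³/s.
Half-life 7.94 h → k = ln 2 / 7.94 = 0.08730 h⁻¹ = 2.095 d⁻¹.
Applying C = C₀e^(−kt): 44.01 × 0.2006 = 8.830 µg/L.
At the second outfall, C = (9.380·8.830 + 0.6260·50.00) / (9.380 + 0.6260) = 11.41 µg/L.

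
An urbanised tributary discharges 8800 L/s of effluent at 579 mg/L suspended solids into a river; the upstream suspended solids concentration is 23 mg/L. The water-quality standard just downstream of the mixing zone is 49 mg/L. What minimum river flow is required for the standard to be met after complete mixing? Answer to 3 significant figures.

Set C_mix = 49: (Q·23.00 + 8800·579.0) / (Q + 8800) = 49
→ Q = 8800·(579.0 − 49)/(49 − 23.00) = 179400 L/s.

179000 L/s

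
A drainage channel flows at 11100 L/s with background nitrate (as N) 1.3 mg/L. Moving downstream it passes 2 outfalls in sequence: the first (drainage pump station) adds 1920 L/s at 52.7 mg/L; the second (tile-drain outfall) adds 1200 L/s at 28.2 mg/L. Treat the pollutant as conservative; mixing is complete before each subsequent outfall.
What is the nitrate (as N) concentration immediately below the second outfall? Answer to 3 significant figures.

10.5 mg/L

After outfall 1: Q = 11100 + 1920 = 13020 L/s; C = (11100·1.300 + 1920·52.70)/13020 = 8.880 mg/L.
After outfall 2: Q = 13020 + 1200 = 14220 L/s; C = (13020·8.880 + 1200·28.20)/14220 = 10.51 mg/L.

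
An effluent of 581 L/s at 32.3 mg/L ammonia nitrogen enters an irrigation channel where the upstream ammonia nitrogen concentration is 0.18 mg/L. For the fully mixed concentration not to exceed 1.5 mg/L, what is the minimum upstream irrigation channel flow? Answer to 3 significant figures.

Set C_mix = 1.5: (Q·0.1800 + 581.0·32.30) / (Q + 581.0) = 1.5
→ Q = 581.0·(32.30 − 1.5)/(1.5 − 0.1800) = 13560 L/s.

13600 L/s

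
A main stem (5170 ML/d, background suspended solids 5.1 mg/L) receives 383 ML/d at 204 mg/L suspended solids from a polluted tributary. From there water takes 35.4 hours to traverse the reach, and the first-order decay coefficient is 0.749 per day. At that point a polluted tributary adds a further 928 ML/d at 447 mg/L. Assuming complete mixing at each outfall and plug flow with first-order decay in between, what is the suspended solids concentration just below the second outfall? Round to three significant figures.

69.3 mg/L

Mass balance: C = (5170·5.100 + 383.0·204.0) / 5553 = 104500/5553 = 18.82 mg/L; combined flow 5553 ML/d.
First-order decay: C = 18.82·exp(−k·t) = 18.82·0.3313 = 6.234 mg/L.
At the second outfall, C = (5553·6.234 + 928.0·447.0) / (5553 + 928.0) = 69.35 mg/L.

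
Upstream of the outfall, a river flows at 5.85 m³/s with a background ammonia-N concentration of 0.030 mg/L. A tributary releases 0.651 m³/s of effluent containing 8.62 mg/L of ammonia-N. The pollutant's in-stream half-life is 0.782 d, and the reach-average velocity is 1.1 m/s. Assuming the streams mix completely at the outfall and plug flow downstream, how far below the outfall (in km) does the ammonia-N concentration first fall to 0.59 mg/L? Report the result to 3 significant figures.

44.1 km

Flow-weighted average: C = (5.850·0.03000 + 0.6510·8.620) / 6.501 = 5.787/6.501 = 0.8902 mg/L.
Half-life 0.782 d → k = ln 2 / 0.782 = 0.8864 d⁻¹.
Set 0.8902·exp(−k·t) = 0.59 → t = ln(0.8902/0.59)/k = 40090 s = 11.14 h.
Distance = v·t = 1.1·40090 = 44100 m = 44.10 km.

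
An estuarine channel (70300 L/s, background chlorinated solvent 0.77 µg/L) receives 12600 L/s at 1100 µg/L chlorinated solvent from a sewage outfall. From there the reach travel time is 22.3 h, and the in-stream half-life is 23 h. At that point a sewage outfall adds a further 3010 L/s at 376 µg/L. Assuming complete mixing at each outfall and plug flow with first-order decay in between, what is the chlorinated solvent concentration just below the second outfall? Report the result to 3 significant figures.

95.9 µg/L

Conservation of mass: C = (70300·0.7700 + 12600·1100) / 82900 = 13910000/82900 = 167.8 µg/L; combined flow 82900 L/s.
Half-life 23 h → k = ln 2 / 23 = 0.03014 h⁻¹ = 0.7233 d⁻¹.
Decay over the reach: 167.8·exp(−kt) = 167.8·0.5107 = 85.71 µg/L.
Second outfall: C = (82900·85.71 + 3010·376.0)/85910 = 95.88 µg/L.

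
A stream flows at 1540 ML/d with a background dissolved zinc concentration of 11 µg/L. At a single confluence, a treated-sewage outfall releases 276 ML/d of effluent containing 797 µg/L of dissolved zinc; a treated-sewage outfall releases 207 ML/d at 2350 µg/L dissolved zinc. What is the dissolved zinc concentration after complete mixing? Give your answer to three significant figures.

358 µg/L

Conservation of mass: C = (1540·11.00 + 276.0·797.0 + 207.0·2350) / 2023 = 723400/2023 = 357.6 µg/L.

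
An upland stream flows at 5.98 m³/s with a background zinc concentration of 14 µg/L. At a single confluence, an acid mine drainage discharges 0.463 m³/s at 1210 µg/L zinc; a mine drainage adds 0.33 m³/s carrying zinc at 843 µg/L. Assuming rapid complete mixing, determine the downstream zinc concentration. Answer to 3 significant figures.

136 µg/L

After mixing, C = (5.980·14.00 + 0.4630·1210 + 0.3300·843.0) / 6.773 = 922.1/6.773 = 136.1 µg/L.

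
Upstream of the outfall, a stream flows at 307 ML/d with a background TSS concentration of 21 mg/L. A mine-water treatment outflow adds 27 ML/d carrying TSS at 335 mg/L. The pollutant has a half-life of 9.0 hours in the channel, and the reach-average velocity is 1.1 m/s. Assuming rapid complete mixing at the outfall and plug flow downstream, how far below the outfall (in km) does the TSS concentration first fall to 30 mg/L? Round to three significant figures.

22.4 km

Mass balance: C = (307.0·21.00 + 27.00·335.0) / 334.0 = 15490/334.0 = 46.38 mg/L.
Half-life 9.0 h → k = ln 2 / 9.0 = 0.07702 h⁻¹ = 1.848 d⁻¹.
Set 46.38·exp(−k·t) = 30 → t = ln(46.38/30)/k = 20370 s = 5.658 h.
Distance = v·t = 1.1·20370 = 22400 m = 22.40 km.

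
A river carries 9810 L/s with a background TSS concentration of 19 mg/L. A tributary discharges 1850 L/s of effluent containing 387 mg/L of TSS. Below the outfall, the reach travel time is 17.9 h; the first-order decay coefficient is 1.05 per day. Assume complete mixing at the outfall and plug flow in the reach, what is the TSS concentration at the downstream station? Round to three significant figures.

Conservation of mass: C = (9810·19.00 + 1850·387.0) / 11660 = 902300/11660 = 77.39 mg/L.
Applying C = C₀e^(−kt): 77.39 × 0.4570 = 35.36 mg/L.

35.4 mg/L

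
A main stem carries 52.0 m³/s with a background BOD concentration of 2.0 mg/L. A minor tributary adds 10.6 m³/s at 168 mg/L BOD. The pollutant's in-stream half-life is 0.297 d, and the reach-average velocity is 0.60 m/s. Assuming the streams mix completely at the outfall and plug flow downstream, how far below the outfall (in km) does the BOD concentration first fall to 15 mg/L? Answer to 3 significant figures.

15.5 km

Conservation of mass: C = (52.00·2.000 + 10.60·168.0) / 62.60 = 1885/62.60 = 30.11 mg/L.
Half-life 0.297 d → k = ln 2 / 0.297 = 2.334 d⁻¹.
Set 30.11·exp(−k·t) = 15 → t = ln(30.11/15)/k = 25790 s = 7.165 h.
Distance = v·t = 0.60·25790 = 15480 m = 15.48 km.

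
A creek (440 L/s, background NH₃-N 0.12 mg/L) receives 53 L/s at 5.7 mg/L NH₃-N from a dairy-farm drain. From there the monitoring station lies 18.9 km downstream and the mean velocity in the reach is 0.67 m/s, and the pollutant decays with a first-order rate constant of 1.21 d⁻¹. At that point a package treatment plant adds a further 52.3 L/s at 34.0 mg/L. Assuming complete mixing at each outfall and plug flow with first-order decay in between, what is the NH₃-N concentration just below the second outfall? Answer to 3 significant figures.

3.70 mg/L

Conservation of mass: C = (440.0·0.1200 + 53.00·5.700) / 493.0 = 354.9/493.0 = 0.7199 mg/L; combined flow 493.0 L/s.
Travel time t = 18.9·1000 / 0.67 = 28210 s = 7.836 h.
After decay, C = 0.7199 × e^(−kt) = 0.7199 × 0.6736 = 0.4849 mg/L.
Second outfall: C = (493.0·0.4849 + 52.30·34.00)/545.3 = 3.699 mg/L.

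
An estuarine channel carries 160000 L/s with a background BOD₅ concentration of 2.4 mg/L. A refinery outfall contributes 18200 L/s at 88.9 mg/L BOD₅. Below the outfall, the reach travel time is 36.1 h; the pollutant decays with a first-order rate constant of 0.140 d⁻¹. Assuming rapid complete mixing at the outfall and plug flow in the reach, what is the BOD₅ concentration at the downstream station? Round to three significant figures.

9.10 mg/L

After mixing, C = (160000·2.400 + 18200·88.90) / 178200 = 2002000/178200 = 11.23 mg/L.
Applying C = C₀e^(−kt): 11.23 × 0.8101 = 9.101 mg/L.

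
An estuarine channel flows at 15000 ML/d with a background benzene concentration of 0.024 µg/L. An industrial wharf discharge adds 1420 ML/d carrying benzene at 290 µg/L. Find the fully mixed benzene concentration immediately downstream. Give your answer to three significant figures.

Flow-weighted average: C = (15000·0.02400 + 1420·290.0) / 16420 = 412200/16420 = 25.10 µg/L.

25.1 µg/L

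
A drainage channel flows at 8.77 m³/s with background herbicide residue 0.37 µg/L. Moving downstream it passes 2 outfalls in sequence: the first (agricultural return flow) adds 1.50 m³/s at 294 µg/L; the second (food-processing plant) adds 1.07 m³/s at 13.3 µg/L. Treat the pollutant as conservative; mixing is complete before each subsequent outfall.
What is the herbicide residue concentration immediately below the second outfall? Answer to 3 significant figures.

40.4 µg/L

Below outfall 1: Q → 10.27 m³/s, C = (8.770·0.3700 + 1.500·294.0)/10.27 = 43.26 µg/L.
Below outfall 2: Q → 11.34 m³/s, C = (10.27·43.26 + 1.070·13.30)/11.34 = 40.43 µg/L.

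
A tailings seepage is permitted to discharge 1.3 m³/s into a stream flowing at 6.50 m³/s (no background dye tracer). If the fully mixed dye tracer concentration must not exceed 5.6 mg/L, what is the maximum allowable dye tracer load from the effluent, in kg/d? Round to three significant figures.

3770 kg/d

Mass balance at the limit: 6.500·0 + 1.300·Cₑ = 7.800·5.6 → Cₑ = 33.60 mg/L.
Load = 1.300 m³/s × 33.60 g/m³ × 86 400 s/d = 3774 kg/d.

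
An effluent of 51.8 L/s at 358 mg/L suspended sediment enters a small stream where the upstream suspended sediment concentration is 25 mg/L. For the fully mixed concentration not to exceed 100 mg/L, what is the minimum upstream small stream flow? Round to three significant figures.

178 L/s

Set C_mix = 100: (Q·25.00 + 51.80·358.0) / (Q + 51.80) = 100
→ Q = 51.80·(358.0 − 100)/(100 − 25.00) = 178.2 L/s.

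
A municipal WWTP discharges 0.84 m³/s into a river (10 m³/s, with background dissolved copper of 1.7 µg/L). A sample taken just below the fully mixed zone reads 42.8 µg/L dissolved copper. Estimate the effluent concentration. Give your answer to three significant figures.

Mass balance: 10.00·1.700 + 0.8400·Cₑ = 10.84·42.80
→ Cₑ = (10.84·42.80 − 10.00·1.700) / 0.8400 = 532.1 µg/L.

532 µg/L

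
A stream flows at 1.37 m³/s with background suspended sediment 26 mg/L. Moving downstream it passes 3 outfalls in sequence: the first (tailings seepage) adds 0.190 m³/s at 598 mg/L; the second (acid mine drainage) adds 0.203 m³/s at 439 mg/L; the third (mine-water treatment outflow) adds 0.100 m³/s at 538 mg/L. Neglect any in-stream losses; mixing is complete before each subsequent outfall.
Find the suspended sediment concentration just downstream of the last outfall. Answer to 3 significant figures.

157 mg/L

After outfall 1: Q = 1.370 + 0.1900 = 1.560 m³/s; C = (1.370·26.00 + 0.1900·598.0)/1.560 = 95.67 mg/L.
After outfall 2: Q = 1.560 + 0.2030 = 1.763 m³/s; C = (1.560·95.67 + 0.2030·439.0)/1.763 = 135.2 mg/L.
After outfall 3: Q = 1.763 + 0.1000 = 1.863 m³/s; C = (1.763·135.2 + 0.1000·538.0)/1.863 = 156.8 mg/L.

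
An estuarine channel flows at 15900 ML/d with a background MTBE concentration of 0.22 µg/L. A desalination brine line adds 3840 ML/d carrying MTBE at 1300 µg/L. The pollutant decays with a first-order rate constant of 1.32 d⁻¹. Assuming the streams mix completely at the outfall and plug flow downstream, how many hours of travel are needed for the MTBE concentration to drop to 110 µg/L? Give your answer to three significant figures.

15.1 h

Mixed concentration C = ΣQC/ΣQ = (15900·0.2200 + 3840·1300) / 19740 = 4995000/19740 = 253.1 µg/L.
253.1·exp(−k·t) = 110 → t = ln(253.1/110)/k = 54530 s = 15.15 h.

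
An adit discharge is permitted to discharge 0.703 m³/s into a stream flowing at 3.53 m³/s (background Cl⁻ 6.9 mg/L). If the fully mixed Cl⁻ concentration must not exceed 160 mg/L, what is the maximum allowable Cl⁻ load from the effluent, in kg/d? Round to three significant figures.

Mass balance at the limit: 3.530·6.900 + 0.7030·Cₑ = 4.233·160 → Cₑ = 928.8 mg/L.
Load = 0.7030 m³/s × 928.8 g/m³ × 86 400 s/d = 56410 kg/d.

56400 kg/d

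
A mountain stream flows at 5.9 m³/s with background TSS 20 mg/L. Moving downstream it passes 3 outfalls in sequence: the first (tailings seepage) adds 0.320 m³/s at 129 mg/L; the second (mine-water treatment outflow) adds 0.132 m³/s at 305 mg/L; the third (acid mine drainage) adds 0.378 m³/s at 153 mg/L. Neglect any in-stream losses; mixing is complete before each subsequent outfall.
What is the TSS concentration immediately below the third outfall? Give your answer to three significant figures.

38.2 mg/L

After outfall 1: Q = 5.900 + 0.3200 = 6.220 m³/s; C = (5.900·20.00 + 0.3200·129.0)/6.220 = 25.61 mg/L.
After outfall 2: Q = 6.220 + 0.1320 = 6.352 m³/s; C = (6.220·25.61 + 0.1320·305.0)/6.352 = 31.41 mg/L.
After outfall 3: Q = 6.352 + 0.3780 = 6.730 m³/s; C = (6.352·31.41 + 0.3780·153.0)/6.730 = 38.24 mg/L.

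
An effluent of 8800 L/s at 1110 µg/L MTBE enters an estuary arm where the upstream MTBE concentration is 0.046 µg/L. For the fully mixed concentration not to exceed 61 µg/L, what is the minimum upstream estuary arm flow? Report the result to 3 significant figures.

Set C_mix = 61: (Q·0.04600 + 8800·1110) / (Q + 8800) = 61
→ Q = 8800·(1110 − 61)/(61 − 0.04600) = 151400 L/s.

151000 L/s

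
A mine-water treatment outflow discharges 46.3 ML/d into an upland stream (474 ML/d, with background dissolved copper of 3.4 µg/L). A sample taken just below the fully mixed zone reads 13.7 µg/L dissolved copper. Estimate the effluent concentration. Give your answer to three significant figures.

Mass balance: 474.0·3.400 + 46.30·Cₑ = 520.3·13.70
→ Cₑ = (520.3·13.70 − 474.0·3.400) / 46.30 = 119.1 µg/L.

119 µg/L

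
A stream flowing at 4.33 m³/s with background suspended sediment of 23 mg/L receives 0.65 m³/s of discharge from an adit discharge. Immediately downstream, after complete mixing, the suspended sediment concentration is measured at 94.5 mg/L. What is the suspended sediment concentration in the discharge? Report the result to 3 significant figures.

571 mg/L

Mass balance: 4.330·23.00 + 0.6500·Cₑ = 4.980·94.50
→ Cₑ = (4.980·94.50 − 4.330·23.00) / 0.6500 = 570.8 mg/L.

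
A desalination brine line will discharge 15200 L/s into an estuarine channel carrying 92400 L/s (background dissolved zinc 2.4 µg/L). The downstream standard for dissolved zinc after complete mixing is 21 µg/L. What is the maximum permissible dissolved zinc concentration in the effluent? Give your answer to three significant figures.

At the limit, (Qr·Cr + Qe·Cₑ)/(Qr + Qe) = 21:
Cₑ = (107600·21 − 92400·2.400) / 15200 = 134.1 µg/L.

134 µg/L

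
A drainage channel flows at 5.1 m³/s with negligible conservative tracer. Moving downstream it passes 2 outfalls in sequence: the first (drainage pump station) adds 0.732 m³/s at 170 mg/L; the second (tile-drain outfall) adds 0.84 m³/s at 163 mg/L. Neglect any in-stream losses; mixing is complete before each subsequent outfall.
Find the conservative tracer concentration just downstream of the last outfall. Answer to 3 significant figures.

After outfall 1: Q = 5.100 + 0.7320 = 5.832 m³/s; C = (5.100·0 + 0.7320·170.0)/5.832 = 21.34 mg/L.
After outfall 2: Q = 5.832 + 0.8400 = 6.672 m³/s; C = (5.832·21.34 + 0.8400·163.0)/6.672 = 39.17 mg/L.

39.2 mg/L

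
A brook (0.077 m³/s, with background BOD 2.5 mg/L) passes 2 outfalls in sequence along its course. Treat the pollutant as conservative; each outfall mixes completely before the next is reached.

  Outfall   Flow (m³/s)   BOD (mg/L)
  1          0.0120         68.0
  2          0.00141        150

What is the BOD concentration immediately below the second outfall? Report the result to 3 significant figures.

13.5 mg/L

Outfall 1: combined Q = 0.08900 m³/s; C = (0.07700·2.500 + 0.01200·68.00)/0.08900 = 11.33 mg/L.
Outfall 2: combined Q = 0.09041 m³/s; C = (0.08900·11.33 + 0.001410·150.0)/0.09041 = 13.49 mg/L.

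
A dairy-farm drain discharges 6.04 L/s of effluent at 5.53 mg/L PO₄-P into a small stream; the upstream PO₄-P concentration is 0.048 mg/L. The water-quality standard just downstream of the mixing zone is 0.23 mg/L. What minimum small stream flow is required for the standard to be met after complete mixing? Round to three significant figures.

176 L/s

Set C_mix = 0.23: (Q·0.04800 + 6.040·5.530) / (Q + 6.040) = 0.23
→ Q = 6.040·(5.530 − 0.23)/(0.23 − 0.04800) = 175.9 L/s.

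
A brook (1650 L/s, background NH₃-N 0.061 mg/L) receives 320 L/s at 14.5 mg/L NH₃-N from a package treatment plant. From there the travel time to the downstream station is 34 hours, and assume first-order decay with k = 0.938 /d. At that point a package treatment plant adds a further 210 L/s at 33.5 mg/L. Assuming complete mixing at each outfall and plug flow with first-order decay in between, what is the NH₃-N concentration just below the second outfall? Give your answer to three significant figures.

3.80 mg/L

Mass balance: C = (1650·0.06100 + 320.0·14.50) / 1970 = 4741/1970 = 2.406 mg/L; combined flow 1970 L/s.
Applying C = C₀e^(−kt): 2.406 × 0.2648 = 0.6372 mg/L.
At the second outfall, C = (1970·0.6372 + 210.0·33.50) / (1970 + 210.0) = 3.803 mg/L.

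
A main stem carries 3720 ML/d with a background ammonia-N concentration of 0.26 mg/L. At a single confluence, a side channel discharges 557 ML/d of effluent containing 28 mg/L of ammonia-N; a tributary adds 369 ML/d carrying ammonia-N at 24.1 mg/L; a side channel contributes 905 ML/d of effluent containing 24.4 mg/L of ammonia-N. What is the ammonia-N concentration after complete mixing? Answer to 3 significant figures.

8.56 mg/L

Flow-weighted average: C = (3720·0.2600 + 557.0·28.00 + 369.0·24.10 + 905.0·24.40) / 5551 = 47540/5551 = 8.564 mg/L.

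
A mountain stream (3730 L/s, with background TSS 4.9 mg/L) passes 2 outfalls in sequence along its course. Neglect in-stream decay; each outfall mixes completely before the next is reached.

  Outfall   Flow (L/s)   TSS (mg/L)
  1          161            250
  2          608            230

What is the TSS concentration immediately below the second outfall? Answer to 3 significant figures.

Below outfall 1: Q → 3891 L/s, C = (3730·4.900 + 161.0·250.0)/3891 = 15.04 mg/L.
Below outfall 2: Q → 4499 L/s, C = (3891·15.04 + 608.0·230.0)/4499 = 44.09 mg/L.

44.1 mg/L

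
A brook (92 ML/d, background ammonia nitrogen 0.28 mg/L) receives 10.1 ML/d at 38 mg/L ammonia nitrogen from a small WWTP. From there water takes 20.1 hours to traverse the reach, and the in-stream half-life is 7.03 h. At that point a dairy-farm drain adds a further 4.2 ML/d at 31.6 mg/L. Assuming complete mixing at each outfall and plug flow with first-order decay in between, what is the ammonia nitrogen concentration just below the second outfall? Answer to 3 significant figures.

1.78 mg/L

Mass balance: C = (92.00·0.2800 + 10.10·38.00) / 102.1 = 409.6/102.1 = 4.011 mg/L; combined flow 102.1 ML/d.
Half-life 7.03 h → k = ln 2 / 7.03 = 0.09860 h⁻¹ = 2.366 d⁻¹.
After decay, C = 4.011 × e^(−kt) = 4.011 × 0.1378 = 0.5528 mg/L.
At the second outfall, C = (102.1·0.5528 + 4.200·31.60) / (102.1 + 4.200) = 1.780 mg/L.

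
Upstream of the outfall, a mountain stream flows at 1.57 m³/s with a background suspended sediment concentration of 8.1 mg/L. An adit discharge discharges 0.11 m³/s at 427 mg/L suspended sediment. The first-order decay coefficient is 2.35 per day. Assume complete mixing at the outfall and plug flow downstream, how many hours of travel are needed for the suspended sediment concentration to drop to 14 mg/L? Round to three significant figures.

9.51 h

After mixing, C = (1.570·8.100 + 0.1100·427.0) / 1.680 = 59.69/1.680 = 35.53 mg/L.
35.53·exp(−k·t) = 14 → t = ln(35.53/14)/k = 34240 s = 9.511 h.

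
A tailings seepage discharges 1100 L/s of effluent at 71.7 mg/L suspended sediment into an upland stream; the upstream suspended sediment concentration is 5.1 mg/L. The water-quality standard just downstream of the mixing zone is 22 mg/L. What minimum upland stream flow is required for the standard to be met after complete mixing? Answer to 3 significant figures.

3230 L/s

Set C_mix = 22: (Q·5.100 + 1100·71.70) / (Q + 1100) = 22
→ Q = 1100·(71.70 − 22)/(22 − 5.100) = 3235 L/s.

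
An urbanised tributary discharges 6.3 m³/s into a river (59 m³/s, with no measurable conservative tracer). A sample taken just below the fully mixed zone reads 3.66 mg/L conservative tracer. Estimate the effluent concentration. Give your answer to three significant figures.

Mass balance: 59.00·0 + 6.300·Cₑ = 65.30·3.660
→ Cₑ = (65.30·3.660 − 59.00·0) / 6.300 = 37.94 mg/L.

37.9 mg/L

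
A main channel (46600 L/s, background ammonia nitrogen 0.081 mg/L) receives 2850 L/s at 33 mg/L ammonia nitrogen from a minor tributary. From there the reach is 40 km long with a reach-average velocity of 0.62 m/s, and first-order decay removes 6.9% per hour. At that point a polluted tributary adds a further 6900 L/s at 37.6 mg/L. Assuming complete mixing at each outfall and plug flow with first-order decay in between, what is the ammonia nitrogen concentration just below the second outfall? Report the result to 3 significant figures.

Conservation of mass: C = (46600·0.08100 + 2850·33.00) / 49450 = 97820/49450 = 1.978 mg/L; combined flow 49450 L/s.
Travel time t = 40·1000 / 0.62 = 64520 s = 17.92 h.
6.9%/h lost → k = −ln(1 − 0.069) = 0.07150 h⁻¹.
Decay over the reach: 1.978·exp(−kt) = 1.978·0.2777 = 0.5493 mg/L.
At the second outfall, C = (49450·0.5493 + 6900·37.60) / (49450 + 6900) = 5.086 mg/L.

5.09 mg/L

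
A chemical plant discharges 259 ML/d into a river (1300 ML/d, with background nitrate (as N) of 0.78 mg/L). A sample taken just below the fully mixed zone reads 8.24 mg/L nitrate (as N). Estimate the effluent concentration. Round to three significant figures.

Mass balance: 1300·0.7800 + 259.0·Cₑ = 1559·8.240
→ Cₑ = (1559·8.240 − 1300·0.7800) / 259.0 = 45.68 mg/L.

45.7 mg/L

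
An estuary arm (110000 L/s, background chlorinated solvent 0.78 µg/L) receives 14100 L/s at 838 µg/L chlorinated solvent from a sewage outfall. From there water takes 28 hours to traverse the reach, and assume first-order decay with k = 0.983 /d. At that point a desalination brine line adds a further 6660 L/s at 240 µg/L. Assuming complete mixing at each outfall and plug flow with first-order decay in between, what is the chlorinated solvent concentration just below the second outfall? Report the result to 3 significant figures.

41.1 µg/L

After mixing, C = (110000·0.7800 + 14100·838.0) / 124100 = 11900000/124100 = 95.90 µg/L; combined flow 124100 L/s.
First-order decay: C = 95.90·exp(−k·t) = 95.90·0.3176 = 30.46 µg/L.
At the second outfall, C = (124100·30.46 + 6660·240.0) / (124100 + 6660) = 41.14 µg/L.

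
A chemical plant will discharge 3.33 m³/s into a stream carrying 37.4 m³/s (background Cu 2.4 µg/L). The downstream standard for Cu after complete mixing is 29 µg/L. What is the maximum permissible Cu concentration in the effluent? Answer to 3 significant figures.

At the limit, (Qr·Cr + Qe·Cₑ)/(Qr + Qe) = 29:
Cₑ = (40.73·29 − 37.40·2.400) / 3.330 = 327.8 µg/L.

328 µg/L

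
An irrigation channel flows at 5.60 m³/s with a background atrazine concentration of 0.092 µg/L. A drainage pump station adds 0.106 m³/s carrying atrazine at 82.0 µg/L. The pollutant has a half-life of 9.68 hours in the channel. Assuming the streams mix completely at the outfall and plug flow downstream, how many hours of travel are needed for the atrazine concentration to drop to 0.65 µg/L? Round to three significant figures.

12.7 h

Mixed concentration C = ΣQC/ΣQ = (5.600·0.09200 + 0.1060·82.00) / 5.706 = 9.207/5.706 = 1.614 µg/L.
Half-life 9.68 h → k = ln 2 / 9.68 = 0.07161 h⁻¹ = 1.719 d⁻¹.
1.614·exp(−k·t) = 0.65 → t = ln(1.614/0.65)/k = 45710 s = 12.70 h.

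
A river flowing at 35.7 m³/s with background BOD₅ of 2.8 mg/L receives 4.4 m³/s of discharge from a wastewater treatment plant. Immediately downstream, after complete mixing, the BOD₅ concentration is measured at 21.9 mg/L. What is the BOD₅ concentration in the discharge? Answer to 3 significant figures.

177 mg/L

Mass balance: 35.70·2.800 + 4.400·Cₑ = 40.10·21.90
→ Cₑ = (40.10·21.90 − 35.70·2.800) / 4.400 = 176.9 mg/L.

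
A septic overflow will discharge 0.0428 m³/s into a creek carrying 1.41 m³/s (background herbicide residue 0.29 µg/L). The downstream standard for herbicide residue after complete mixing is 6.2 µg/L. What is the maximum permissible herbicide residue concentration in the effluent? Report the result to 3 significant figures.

201 µg/L

At the limit, (Qr·Cr + Qe·Cₑ)/(Qr + Qe) = 6.2:
Cₑ = (1.453·6.2 − 1.410·0.2900) / 0.04280 = 200.9 µg/L.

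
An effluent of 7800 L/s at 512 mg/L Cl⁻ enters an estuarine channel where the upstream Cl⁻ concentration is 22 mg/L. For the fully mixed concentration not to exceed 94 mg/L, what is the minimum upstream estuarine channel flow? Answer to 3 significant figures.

45300 L/s

Set C_mix = 94: (Q·22.00 + 7800·512.0) / (Q + 7800) = 94
→ Q = 7800·(512.0 − 94)/(94 − 22.00) = 45280 L/s.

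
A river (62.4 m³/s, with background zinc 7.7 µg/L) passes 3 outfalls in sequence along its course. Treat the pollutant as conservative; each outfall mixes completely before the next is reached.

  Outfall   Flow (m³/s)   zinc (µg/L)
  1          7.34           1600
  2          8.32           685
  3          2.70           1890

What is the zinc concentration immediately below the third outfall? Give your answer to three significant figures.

285 µg/L

Below outfall 1: Q → 69.74 m³/s, C = (62.40·7.700 + 7.340·1600)/69.74 = 175.3 µg/L.
Below outfall 2: Q → 78.06 m³/s, C = (69.74·175.3 + 8.320·685.0)/78.06 = 229.6 µg/L.
Below outfall 3: Q → 80.76 m³/s, C = (78.06·229.6 + 2.700·1890)/80.76 = 285.1 µg/L.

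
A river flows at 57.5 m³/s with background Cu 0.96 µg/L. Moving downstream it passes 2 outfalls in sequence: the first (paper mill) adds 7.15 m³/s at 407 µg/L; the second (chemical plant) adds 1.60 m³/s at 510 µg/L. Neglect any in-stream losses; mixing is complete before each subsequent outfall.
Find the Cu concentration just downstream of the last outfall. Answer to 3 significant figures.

Outfall 1: combined Q = 64.65 m³/s; C = (57.50·0.9600 + 7.150·407.0)/64.65 = 45.87 µg/L.
Outfall 2: combined Q = 66.25 m³/s; C = (64.65·45.87 + 1.600·510.0)/66.25 = 57.08 µg/L.

57.1 µg/L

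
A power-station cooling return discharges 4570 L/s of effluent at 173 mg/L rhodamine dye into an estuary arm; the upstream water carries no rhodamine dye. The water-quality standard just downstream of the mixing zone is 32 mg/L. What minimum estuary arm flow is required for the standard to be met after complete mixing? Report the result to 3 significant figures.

20100 L/s

Set C_mix = 32: (Q·0 + 4570·173.0) / (Q + 4570) = 32
→ Q = 4570·(173.0 − 32)/(32 − 0) = 20140 L/s.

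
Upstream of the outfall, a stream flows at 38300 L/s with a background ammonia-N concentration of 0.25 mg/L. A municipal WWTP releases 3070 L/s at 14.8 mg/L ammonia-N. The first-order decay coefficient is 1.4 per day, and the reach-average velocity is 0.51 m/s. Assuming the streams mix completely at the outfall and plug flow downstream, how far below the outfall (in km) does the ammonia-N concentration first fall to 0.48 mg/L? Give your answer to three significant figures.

Mixed concentration C = ΣQC/ΣQ = (38300·0.2500 + 3070·14.80) / 41370 = 55010/41370 = 1.330 mg/L.
Set 1.330·exp(−k·t) = 0.48 → t = ln(1.330/0.48)/k = 62880 s = 17.47 h.
Distance = v·t = 0.51·62880 = 32070 m = 32.07 km.

32.1 km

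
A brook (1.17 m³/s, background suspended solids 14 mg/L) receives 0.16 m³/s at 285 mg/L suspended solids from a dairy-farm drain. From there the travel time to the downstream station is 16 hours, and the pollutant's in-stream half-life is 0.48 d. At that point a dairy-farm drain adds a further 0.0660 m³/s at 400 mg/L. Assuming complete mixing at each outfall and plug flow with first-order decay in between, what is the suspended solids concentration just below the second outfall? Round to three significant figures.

Mixed concentration C = ΣQC/ΣQ = (1.170·14.00 + 0.1600·285.0) / 1.330 = 61.98/1.330 = 46.60 mg/L; combined flow 1.330 m³/s.
Half-life 0.48 d → k = ln 2 / 0.48 = 1.444 d⁻¹.
Applying C = C₀e^(−kt): 46.60 × 0.3819 = 17.80 mg/L.
At the second outfall, C = (1.330·17.80 + 0.06600·400.0) / (1.330 + 0.06600) = 35.87 mg/L.

35.9 mg/L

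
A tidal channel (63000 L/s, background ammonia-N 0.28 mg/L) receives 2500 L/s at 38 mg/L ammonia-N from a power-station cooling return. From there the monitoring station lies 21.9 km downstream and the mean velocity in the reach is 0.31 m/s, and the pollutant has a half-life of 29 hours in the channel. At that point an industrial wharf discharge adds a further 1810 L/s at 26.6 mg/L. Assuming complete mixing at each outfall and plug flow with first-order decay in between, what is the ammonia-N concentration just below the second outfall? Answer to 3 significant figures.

1.76 mg/L

After mixing, C = (63000·0.2800 + 2500·38.00) / 65500 = 112600/65500 = 1.720 mg/L; combined flow 65500 L/s.
Travel time t = 21.9·1000 / 0.31 = 70650 s = 19.62 h.
Half-life 29 h → k = ln 2 / 29 = 0.02390 h⁻¹ = 0.5736 d⁻¹.
Decay over the reach: 1.720·exp(−kt) = 1.720·0.6256 = 1.076 mg/L.
Second outfall: C = (65500·1.076 + 1810·26.60)/67310 = 1.762 mg/L.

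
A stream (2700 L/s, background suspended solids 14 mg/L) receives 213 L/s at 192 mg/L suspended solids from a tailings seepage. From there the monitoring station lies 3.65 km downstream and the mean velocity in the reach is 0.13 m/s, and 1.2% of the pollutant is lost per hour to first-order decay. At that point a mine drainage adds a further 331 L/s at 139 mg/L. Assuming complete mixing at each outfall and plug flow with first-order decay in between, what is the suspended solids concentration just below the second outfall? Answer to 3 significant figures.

After mixing, C = (2700·14.00 + 213.0·192.0) / 2913 = 78700/2913 = 27.02 mg/L; combined flow 2913 L/s.
Travel time t = 3.65·1000 / 0.13 = 28080 s = 7.799 h.
1.2%/h lost → k = −ln(1 − 0.012) = 0.01207 h⁻¹.
Decay over the reach: 27.02·exp(−kt) = 27.02·0.9101 = 24.59 mg/L.
Second outfall: C = (2913·24.59 + 331.0·139.0)/3244 = 36.26 mg/L.

36.3 mg/L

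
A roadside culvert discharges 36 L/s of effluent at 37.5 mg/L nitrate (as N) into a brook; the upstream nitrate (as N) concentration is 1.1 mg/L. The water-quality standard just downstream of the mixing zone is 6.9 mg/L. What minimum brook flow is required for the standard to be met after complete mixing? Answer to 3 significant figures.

190 L/s

Set C_mix = 6.9: (Q·1.100 + 36.00·37.50) / (Q + 36.00) = 6.9
→ Q = 36.00·(37.50 − 6.9)/(6.9 − 1.100) = 189.9 L/s.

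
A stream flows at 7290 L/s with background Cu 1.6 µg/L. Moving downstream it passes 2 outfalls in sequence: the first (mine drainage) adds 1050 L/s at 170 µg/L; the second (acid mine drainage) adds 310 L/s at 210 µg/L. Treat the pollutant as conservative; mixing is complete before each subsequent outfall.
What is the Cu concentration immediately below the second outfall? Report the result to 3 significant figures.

Outfall 1: combined Q = 8340 L/s; C = (7290·1.600 + 1050·170.0)/8340 = 22.80 µg/L.
Outfall 2: combined Q = 8650 L/s; C = (8340·22.80 + 310.0·210.0)/8650 = 29.51 µg/L.

29.5 µg/L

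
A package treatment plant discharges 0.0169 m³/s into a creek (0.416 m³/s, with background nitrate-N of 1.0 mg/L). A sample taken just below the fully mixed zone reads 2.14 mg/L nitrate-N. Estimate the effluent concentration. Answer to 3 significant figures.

30.2 mg/L

Mass balance: 0.4160·1.000 + 0.01690·Cₑ = 0.4329·2.140
→ Cₑ = (0.4329·2.140 − 0.4160·1.000) / 0.01690 = 30.20 mg/L.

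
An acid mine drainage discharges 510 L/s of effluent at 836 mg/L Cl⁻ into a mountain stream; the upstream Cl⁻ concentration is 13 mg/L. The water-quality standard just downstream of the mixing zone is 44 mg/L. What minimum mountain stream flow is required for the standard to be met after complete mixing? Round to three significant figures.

Set C_mix = 44: (Q·13.00 + 510.0·836.0) / (Q + 510.0) = 44
→ Q = 510.0·(836.0 − 44)/(44 − 13.00) = 13030 L/s.

13000 L/s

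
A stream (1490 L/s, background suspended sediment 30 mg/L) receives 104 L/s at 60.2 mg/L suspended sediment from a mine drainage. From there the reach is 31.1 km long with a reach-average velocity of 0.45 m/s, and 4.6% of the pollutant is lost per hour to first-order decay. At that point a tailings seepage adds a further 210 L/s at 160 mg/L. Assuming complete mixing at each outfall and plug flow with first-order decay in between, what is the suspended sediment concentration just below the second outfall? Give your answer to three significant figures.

30.1 mg/L

Mass balance: C = (1490·30.00 + 104.0·60.20) / 1594 = 50960/1594 = 31.97 mg/L; combined flow 1594 L/s.
Travel time t = 31.1·1000 / 0.45 = 69110 s = 19.20 h.
4.6%/h lost → k = −ln(1 − 0.046) = 0.04709 h⁻¹.
Applying C = C₀e^(−kt): 31.97 × 0.4049 = 12.95 mg/L.
At the second outfall, C = (1594·12.95 + 210.0·160.0) / (1594 + 210.0) = 30.06 mg/L.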